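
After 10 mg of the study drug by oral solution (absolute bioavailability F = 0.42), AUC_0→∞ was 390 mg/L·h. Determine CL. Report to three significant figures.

CL = 0.0108 L/h

CL = F × Dose / AUC_0→∞
   = 0.42 × 10 / 390 = 0.0107692 L/h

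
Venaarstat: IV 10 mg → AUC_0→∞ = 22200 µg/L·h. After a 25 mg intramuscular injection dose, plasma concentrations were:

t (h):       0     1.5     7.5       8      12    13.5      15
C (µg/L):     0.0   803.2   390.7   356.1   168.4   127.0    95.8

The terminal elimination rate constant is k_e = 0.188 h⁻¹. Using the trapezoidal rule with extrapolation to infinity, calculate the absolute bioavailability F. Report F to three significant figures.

F = 0.114

Trapezoidal AUC_0→15 (intramuscular injection):
  [0→1.5]: (0.0+803.2)/2 × 1.5 = 602.4
  [1.5→7.5]: (803.2+390.7)/2 × 6 = 3581.7
  [7.5→8]: (390.7+356.1)/2 × 0.5 = 186.7
  [8→12]: (356.1+168.4)/2 × 4 = 1049.0
  [12→13.5]: (168.4+127.0)/2 × 1.5 = 221.55
  [13.5→15]: (127.0+95.8)/2 × 1.5 = 167.1
  Sum = 5808.45 µg/L·h
Tail: C_last/k_e = 95.8/0.188 = 509.574
AUC_0→∞ (intramuscular injection) = 5808.45 + 509.574 = 6318.024 µg/L·h
F = (AUC_ev/D_ev)/(AUC_iv/D_iv) = (6318.024/25)/(22200/10) = 252.72096/2220 = 0.1138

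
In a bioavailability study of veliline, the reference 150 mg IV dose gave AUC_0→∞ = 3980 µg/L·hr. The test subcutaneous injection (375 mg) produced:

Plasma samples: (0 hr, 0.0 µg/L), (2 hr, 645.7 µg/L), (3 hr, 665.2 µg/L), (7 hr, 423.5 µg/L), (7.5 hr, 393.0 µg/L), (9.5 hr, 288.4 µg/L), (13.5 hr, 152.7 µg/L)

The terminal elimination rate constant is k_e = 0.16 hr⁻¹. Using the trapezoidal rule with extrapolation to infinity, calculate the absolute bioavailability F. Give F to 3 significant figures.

Trapezoidal AUC_0→13.5 (subcutaneous injection):
  [0→2]: (0.0+645.7)/2 × 2 = 645.7
  [2→3]: (645.7+665.2)/2 × 1 = 655.45
  [3→7]: (665.2+423.5)/2 × 4 = 2177.4
  [7→7.5]: (423.5+393.0)/2 × 0.5 = 204.125
  [7.5→9.5]: (393.0+288.4)/2 × 2 = 681.4
  [9.5→13.5]: (288.4+152.7)/2 × 4 = 882.2
  Sum = 5246.275 µg/L·hr
Tail: C_last/k_e = 152.7/0.16 = 954.375
AUC_0→∞ (subcutaneous injection) = 5246.275 + 954.375 = 6200.65 µg/L·hr
F = (AUC_ev/D_ev)/(AUC_iv/D_iv) = (6200.65/375)/(3980/150) = 16.5351/26.5333 = 0.6232

F = 0.623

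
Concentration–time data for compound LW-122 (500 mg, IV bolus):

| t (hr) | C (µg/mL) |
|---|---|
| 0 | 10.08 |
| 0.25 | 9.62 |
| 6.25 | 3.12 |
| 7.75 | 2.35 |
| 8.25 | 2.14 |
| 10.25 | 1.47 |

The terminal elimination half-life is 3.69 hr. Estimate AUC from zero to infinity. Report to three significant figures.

AUC = 57.3 µg/mL·hr

Trapezoidal AUC_0→10.25:
  [0→0.25]: (10.08+9.62)/2 × 0.25 = 2.4625
  [0.25→6.25]: (9.62+3.12)/2 × 6 = 38.22
  [6.25→7.75]: (3.12+2.35)/2 × 1.5 = 4.1025
  [7.75→8.25]: (2.35+2.14)/2 × 0.5 = 1.1225
  [8.25→10.25]: (2.14+1.47)/2 × 2 = 3.61
  Sum = 49.5175 µg/mL·hr
k_e = ln2 / t½ = 0.693147 / 3.69 = 0.1878 hr^-1
Extrapolated tail: C_last / k_e = 1.47 / 0.1878 = 7.827
AUC_0→∞ = 49.5175 + 7.827 = 57.3445 µg/mL·hr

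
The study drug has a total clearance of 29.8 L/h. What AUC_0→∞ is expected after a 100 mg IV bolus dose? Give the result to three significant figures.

AUC = 3.36 mg/L·h

AUC_0→∞ = Dose_iv / CL
        = 100 / 29.8 = 3.3557 mg/L·h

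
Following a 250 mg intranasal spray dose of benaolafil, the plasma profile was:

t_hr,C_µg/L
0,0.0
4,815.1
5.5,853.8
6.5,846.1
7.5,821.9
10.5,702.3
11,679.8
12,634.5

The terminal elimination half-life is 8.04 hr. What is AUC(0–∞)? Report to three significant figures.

Trapezoidal AUC_0→12:
  [0→4]: (0.0+815.1)/2 × 4 = 1630.2
  [4→5.5]: (815.1+853.8)/2 × 1.5 = 1251.675
  [5.5→6.5]: (853.8+846.1)/2 × 1 = 849.95
  [6.5→7.5]: (846.1+821.9)/2 × 1 = 834.0
  [7.5→10.5]: (821.9+702.3)/2 × 3 = 2286.3
  [10.5→11]: (702.3+679.8)/2 × 0.5 = 345.525
  [11→12]: (679.8+634.5)/2 × 1 = 657.15
  Sum = 7854.8 µg/L·hr
k_e = ln2 / t½ = 0.693147 / 8.04 = 0.0862 hr^-1
Extrapolated tail: C_last / k_e = 634.5 / 0.0862 = 7360.789
AUC_0→∞ = 7854.8 + 7360.789 = 15215.589 µg/L·hr

AUC = 15200 µg/L·hr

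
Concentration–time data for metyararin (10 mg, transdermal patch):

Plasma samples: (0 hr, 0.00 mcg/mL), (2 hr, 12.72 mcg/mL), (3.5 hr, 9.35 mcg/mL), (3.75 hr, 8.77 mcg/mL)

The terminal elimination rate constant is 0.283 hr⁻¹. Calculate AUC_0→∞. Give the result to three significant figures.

Trapezoidal AUC_0→3.75:
  [0→2]: (0.00+12.72)/2 × 2 = 12.72
  [2→3.5]: (12.72+9.35)/2 × 1.5 = 16.5525
  [3.5→3.75]: (9.35+8.77)/2 × 0.25 = 2.265
  Sum = 31.5375 mcg/mL·hr
Extrapolated tail: C_last / k_e = 8.77 / 0.283 = 30.989
AUC_0→∞ = 31.5375 + 30.989 = 62.5265 mcg/mL·hr

AUC = 62.5 mcg/mL·hr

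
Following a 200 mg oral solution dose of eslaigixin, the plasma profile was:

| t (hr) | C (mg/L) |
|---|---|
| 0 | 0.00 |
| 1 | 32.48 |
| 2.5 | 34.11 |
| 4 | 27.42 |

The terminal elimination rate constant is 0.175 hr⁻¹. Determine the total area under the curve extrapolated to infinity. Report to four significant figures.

Trapezoidal AUC_0→4:
  [0→1]: (0.00+32.48)/2 × 1 = 16.24
  [1→2.5]: (32.48+34.11)/2 × 1.5 = 49.9425
  [2.5→4]: (34.11+27.42)/2 × 1.5 = 46.1475
  Sum = 112.33 mg/L·hr
Extrapolated tail: C_last / k_e = 27.42 / 0.175 = 156.686
AUC_0→∞ = 112.33 + 156.686 = 269.016 mg/L·hr

AUC = 269.0 mg/L·hr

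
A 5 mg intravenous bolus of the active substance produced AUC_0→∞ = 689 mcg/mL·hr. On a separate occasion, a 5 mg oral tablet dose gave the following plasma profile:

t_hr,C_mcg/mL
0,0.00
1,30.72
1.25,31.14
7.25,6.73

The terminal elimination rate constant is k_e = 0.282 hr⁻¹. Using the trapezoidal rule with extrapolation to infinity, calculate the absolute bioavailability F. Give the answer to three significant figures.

Trapezoidal AUC_0→7.25 (oral tablet):
  [0→1]: (0.00+30.72)/2 × 1 = 15.36
  [1→1.25]: (30.72+31.14)/2 × 0.25 = 7.7325
  [1.25→7.25]: (31.14+6.73)/2 × 6 = 113.61
  Sum = 136.7025 mcg/mL·hr
Tail: C_last/k_e = 6.73/0.282 = 23.865
AUC_0→∞ (oral tablet) = 136.7025 + 23.865 = 160.5675 mcg/mL·hr
F = (AUC_ev/D_ev)/(AUC_iv/D_iv) = (160.5675/5)/(689/5) = 32.1135/137.8 = 0.2330

F = 0.233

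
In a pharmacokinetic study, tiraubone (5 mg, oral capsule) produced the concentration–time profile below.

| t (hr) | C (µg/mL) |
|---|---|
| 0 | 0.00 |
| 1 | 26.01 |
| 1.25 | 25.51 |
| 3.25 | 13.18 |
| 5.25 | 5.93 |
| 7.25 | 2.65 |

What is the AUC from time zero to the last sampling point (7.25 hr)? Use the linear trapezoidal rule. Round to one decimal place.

Trapezoidal AUC_0→7.25:
  [0→1]: (0.00+26.01)/2 × 1 = 13.005
  [1→1.25]: (26.01+25.51)/2 × 0.25 = 6.44
  [1.25→3.25]: (25.51+13.18)/2 × 2 = 38.69
  [3.25→5.25]: (13.18+5.93)/2 × 2 = 19.11
  [5.25→7.25]: (5.93+2.65)/2 × 2 = 8.58
  Sum = 85.825 µg/mL·hr

AUC = 85.8 µg/mL·hr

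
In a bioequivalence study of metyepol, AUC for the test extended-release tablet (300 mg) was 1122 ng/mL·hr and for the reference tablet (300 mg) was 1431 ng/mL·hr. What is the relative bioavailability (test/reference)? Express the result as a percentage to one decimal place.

F_rel = (AUC_test/D_test) / (AUC_ref/D_ref)
      = (1122/300) / (1431/300)
      = 3.74 / 4.77 = 0.7841 = 78.41%

F_rel = 78.4%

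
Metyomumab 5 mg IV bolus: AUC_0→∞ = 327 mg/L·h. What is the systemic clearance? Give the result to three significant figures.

CL = 0.0153 L/h

CL = Dose_iv / AUC_0→∞
   = 5 / 327 = 0.0152905 L/h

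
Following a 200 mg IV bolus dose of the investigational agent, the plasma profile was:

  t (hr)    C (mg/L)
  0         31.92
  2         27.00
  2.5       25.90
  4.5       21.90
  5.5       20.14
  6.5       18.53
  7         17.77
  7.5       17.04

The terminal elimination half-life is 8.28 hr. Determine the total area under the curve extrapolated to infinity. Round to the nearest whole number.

AUC = 382 mg/L·hr

Trapezoidal AUC_0→7.5:
  [0→2]: (31.92+27.00)/2 × 2 = 58.92
  [2→2.5]: (27.00+25.90)/2 × 0.5 = 13.225
  [2.5→4.5]: (25.90+21.90)/2 × 2 = 47.8
  [4.5→5.5]: (21.90+20.14)/2 × 1 = 21.02
  [5.5→6.5]: (20.14+18.53)/2 × 1 = 19.335
  [6.5→7]: (18.53+17.77)/2 × 0.5 = 9.075
  [7→7.5]: (17.77+17.04)/2 × 0.5 = 8.7025
  Sum = 178.0775 mg/L·hr
k_e = ln2 / t½ = 0.693147 / 8.28 = 0.0837 hr^-1
Extrapolated tail: C_last / k_e = 17.04 / 0.0837 = 203.584
AUC_0→∞ = 178.0775 + 203.584 = 381.6615 mg/L·hr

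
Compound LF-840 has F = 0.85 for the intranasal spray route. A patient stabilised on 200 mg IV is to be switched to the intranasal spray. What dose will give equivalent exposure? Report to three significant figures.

D_intranasal = 235 mg

For equal systemic exposure: F × D_ev = D_iv
D_ev = D_iv / F = 200 / 0.85 = 235.294 mg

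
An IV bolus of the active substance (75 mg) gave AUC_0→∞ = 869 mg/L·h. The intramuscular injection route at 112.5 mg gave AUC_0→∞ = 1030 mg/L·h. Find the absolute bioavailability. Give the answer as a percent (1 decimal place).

F = 79.0%

F = (AUC_ev / D_ev) / (AUC_iv / D_iv)
  = (1030/112.5) / (869/75)
  = 9.15556 / 11.5867 = 0.7902
  = 79.02%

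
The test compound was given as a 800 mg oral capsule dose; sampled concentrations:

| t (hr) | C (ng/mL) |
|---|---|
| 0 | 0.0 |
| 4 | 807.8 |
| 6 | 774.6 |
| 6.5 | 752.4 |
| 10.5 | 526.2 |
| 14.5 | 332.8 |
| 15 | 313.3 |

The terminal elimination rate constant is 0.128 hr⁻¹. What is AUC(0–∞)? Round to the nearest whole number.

AUC = 10464 ng/mL·hr

Trapezoidal AUC_0→15:
  [0→4]: (0.0+807.8)/2 × 4 = 1615.6
  [4→6]: (807.8+774.6)/2 × 2 = 1582.4
  [6→6.5]: (774.6+752.4)/2 × 0.5 = 381.75
  [6.5→10.5]: (752.4+526.2)/2 × 4 = 2557.2
  [10.5→14.5]: (526.2+332.8)/2 × 4 = 1718.0
  [14.5→15]: (332.8+313.3)/2 × 0.5 = 161.525
  Sum = 8016.475 ng/mL·hr
Extrapolated tail: C_last / k_e = 313.3 / 0.128 = 2447.656
AUC_0→∞ = 8016.475 + 2447.656 = 10464.131 ng/mL·hr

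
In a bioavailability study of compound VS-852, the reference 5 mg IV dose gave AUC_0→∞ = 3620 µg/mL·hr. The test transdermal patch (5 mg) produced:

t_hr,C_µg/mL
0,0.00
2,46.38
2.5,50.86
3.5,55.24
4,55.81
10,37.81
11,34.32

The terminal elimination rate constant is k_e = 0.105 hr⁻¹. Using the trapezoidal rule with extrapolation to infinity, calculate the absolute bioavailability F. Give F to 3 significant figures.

Trapezoidal AUC_0→11 (transdermal patch):
  [0→2]: (0.00+46.38)/2 × 2 = 46.38
  [2→2.5]: (46.38+50.86)/2 × 0.5 = 24.31
  [2.5→3.5]: (50.86+55.24)/2 × 1 = 53.05
  [3.5→4]: (55.24+55.81)/2 × 0.5 = 27.7625
  [4→10]: (55.81+37.81)/2 × 6 = 280.86
  [10→11]: (37.81+34.32)/2 × 1 = 36.065
  Sum = 468.4275 µg/mL·hr
Tail: C_last/k_e = 34.32/0.105 = 326.857
AUC_0→∞ (transdermal patch) = 468.4275 + 326.857 = 795.2845 µg/mL·hr
F = (AUC_ev/D_ev)/(AUC_iv/D_iv) = (795.2845/5)/(3620/5) = 159.0569/724 = 0.2197

F = 0.220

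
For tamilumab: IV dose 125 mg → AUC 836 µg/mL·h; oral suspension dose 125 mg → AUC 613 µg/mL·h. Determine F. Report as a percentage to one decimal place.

F = 73.3%

F = (AUC_ev / D_ev) / (AUC_iv / D_iv)
  = (613/125) / (836/125)
  = 4.904 / 6.688 = 0.7333
  = 73.33%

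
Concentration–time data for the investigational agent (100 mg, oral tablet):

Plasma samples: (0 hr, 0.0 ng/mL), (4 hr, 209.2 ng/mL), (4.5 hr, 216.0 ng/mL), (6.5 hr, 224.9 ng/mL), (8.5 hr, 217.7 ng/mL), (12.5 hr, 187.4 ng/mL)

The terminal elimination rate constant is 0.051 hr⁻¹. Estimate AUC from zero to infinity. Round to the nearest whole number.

AUC = 5893 ng/mL·hr

Trapezoidal AUC_0→12.5:
  [0→4]: (0.0+209.2)/2 × 4 = 418.4
  [4→4.5]: (209.2+216.0)/2 × 0.5 = 106.3
  [4.5→6.5]: (216.0+224.9)/2 × 2 = 440.9
  [6.5→8.5]: (224.9+217.7)/2 × 2 = 442.6
  [8.5→12.5]: (217.7+187.4)/2 × 4 = 810.2
  Sum = 2218.4 ng/mL·hr
Extrapolated tail: C_last / k_e = 187.4 / 0.051 = 3674.510
AUC_0→∞ = 2218.4 + 3674.510 = 5892.91 ng/mL·hr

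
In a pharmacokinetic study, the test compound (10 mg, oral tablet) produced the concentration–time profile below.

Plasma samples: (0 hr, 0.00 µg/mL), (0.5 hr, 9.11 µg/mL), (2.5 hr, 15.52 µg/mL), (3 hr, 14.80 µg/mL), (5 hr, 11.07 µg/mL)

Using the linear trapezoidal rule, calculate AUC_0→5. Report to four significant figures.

Trapezoidal AUC_0→5:
  [0→0.5]: (0.00+9.11)/2 × 0.5 = 2.2775
  [0.5→2.5]: (9.11+15.52)/2 × 2 = 24.63
  [2.5→3]: (15.52+14.80)/2 × 0.5 = 7.58
  [3→5]: (14.80+11.07)/2 × 2 = 25.87
  Sum = 60.3575 µg/mL·hr

AUC = 60.36 µg/mL·hr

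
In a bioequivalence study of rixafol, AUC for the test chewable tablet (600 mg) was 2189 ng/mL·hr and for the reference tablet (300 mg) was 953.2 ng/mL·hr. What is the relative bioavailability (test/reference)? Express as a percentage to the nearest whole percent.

F_rel = 115%

F_rel = (AUC_test/D_test) / (AUC_ref/D_ref)
      = (2189/600) / (953.2/300)
      = 3.64833 / 3.17733 = 1.1482 = 114.82%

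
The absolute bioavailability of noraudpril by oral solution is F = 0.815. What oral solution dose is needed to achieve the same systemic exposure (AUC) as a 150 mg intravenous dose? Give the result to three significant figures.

For equal systemic exposure: F × D_ev = D_iv
D_ev = D_iv / F = 150 / 0.815 = 184.049 mg

D_oral = 184 mg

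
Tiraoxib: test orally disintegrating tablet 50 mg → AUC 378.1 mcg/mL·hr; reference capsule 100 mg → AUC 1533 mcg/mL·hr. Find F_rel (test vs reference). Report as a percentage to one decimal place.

F_rel = (AUC_test/D_test) / (AUC_ref/D_ref)
      = (378.1/50) / (1533/100)
      = 7.562 / 15.33 = 0.4933 = 49.33%

F_rel = 49.3%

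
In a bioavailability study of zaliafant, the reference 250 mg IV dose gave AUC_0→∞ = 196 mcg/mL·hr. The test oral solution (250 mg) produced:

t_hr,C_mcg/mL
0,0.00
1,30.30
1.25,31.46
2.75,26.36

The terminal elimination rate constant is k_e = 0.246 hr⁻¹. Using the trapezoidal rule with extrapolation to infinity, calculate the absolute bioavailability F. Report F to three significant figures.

Trapezoidal AUC_0→2.75 (oral solution):
  [0→1]: (0.00+30.30)/2 × 1 = 15.15
  [1→1.25]: (30.30+31.46)/2 × 0.25 = 7.72
  [1.25→2.75]: (31.46+26.36)/2 × 1.5 = 43.365
  Sum = 66.235 mcg/mL·hr
Tail: C_last/k_e = 26.36/0.246 = 107.154
AUC_0→∞ (oral solution) = 66.235 + 107.154 = 173.389 mcg/mL·hr
F = (AUC_ev/D_ev)/(AUC_iv/D_iv) = (173.389/250)/(196/250) = 0.693556/0.784 = 0.8846

F = 0.885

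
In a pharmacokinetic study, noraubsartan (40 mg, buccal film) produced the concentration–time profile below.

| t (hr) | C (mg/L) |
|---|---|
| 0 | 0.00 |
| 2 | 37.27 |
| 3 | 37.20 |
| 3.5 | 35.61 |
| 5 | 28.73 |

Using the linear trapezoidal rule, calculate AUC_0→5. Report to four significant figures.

AUC = 141.0 mg/L·hr

Trapezoidal AUC_0→5:
  [0→2]: (0.00+37.27)/2 × 2 = 37.27
  [2→3]: (37.27+37.20)/2 × 1 = 37.235
  [3→3.5]: (37.20+35.61)/2 × 0.5 = 18.2025
  [3.5→5]: (35.61+28.73)/2 × 1.5 = 48.255
  Sum = 140.9625 mg/L·hr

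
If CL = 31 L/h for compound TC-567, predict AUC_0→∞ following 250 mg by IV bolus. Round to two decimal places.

AUC_0→∞ = Dose_iv / CL
        = 250 / 31 = 8.06452 mg/L·h

AUC = 8.06 mg/L·h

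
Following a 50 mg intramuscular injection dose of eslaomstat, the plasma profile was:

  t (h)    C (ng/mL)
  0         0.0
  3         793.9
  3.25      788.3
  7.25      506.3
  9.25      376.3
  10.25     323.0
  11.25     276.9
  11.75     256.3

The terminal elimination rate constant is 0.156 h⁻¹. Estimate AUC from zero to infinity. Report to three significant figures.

AUC = 7290 ng/mL·h

Trapezoidal AUC_0→11.75:
  [0→3]: (0.0+793.9)/2 × 3 = 1190.85
  [3→3.25]: (793.9+788.3)/2 × 0.25 = 197.775
  [3.25→7.25]: (788.3+506.3)/2 × 4 = 2589.2
  [7.25→9.25]: (506.3+376.3)/2 × 2 = 882.6
  [9.25→10.25]: (376.3+323.0)/2 × 1 = 349.65
  [10.25→11.25]: (323.0+276.9)/2 × 1 = 299.95
  [11.25→11.75]: (276.9+256.3)/2 × 0.5 = 133.3
  Sum = 5643.325 ng/mL·h
Extrapolated tail: C_last / k_e = 256.3 / 0.156 = 1642.949
AUC_0→∞ = 5643.325 + 1642.949 = 7286.274 ng/mL·h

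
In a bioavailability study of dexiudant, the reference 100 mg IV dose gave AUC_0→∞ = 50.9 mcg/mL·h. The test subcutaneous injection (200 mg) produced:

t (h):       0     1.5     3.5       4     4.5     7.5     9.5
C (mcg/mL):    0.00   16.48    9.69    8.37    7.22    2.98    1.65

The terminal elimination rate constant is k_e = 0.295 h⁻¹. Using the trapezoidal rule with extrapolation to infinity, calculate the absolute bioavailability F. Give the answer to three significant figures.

Trapezoidal AUC_0→9.5 (subcutaneous injection):
  [0→1.5]: (0.00+16.48)/2 × 1.5 = 12.36
  [1.5→3.5]: (16.48+9.69)/2 × 2 = 26.17
  [3.5→4]: (9.69+8.37)/2 × 0.5 = 4.515
  [4→4.5]: (8.37+7.22)/2 × 0.5 = 3.8975
  [4.5→7.5]: (7.22+2.98)/2 × 3 = 15.3
  [7.5→9.5]: (2.98+1.65)/2 × 2 = 4.63
  Sum = 66.8725 mcg/mL·h
Tail: C_last/k_e = 1.65/0.295 = 5.593
AUC_0→∞ (subcutaneous injection) = 66.8725 + 5.593 = 72.4655 mcg/mL·h
F = (AUC_ev/D_ev)/(AUC_iv/D_iv) = (72.4655/200)/(50.9/100) = 0.3623275/0.509 = 0.7118

F = 0.712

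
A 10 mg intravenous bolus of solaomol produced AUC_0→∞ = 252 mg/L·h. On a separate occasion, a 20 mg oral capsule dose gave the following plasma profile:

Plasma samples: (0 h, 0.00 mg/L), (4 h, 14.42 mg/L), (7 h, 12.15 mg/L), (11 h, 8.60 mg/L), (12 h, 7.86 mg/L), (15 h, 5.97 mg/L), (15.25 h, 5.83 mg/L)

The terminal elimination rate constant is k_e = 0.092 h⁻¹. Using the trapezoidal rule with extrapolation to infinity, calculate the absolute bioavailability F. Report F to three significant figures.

F = 0.405

Trapezoidal AUC_0→15.25 (oral capsule):
  [0→4]: (0.00+14.42)/2 × 4 = 28.84
  [4→7]: (14.42+12.15)/2 × 3 = 39.855
  [7→11]: (12.15+8.60)/2 × 4 = 41.5
  [11→12]: (8.60+7.86)/2 × 1 = 8.23
  [12→15]: (7.86+5.97)/2 × 3 = 20.745
  [15→15.25]: (5.97+5.83)/2 × 0.25 = 1.475
  Sum = 140.645 mg/L·h
Tail: C_last/k_e = 5.83/0.092 = 63.370
AUC_0→∞ (oral capsule) = 140.645 + 63.370 = 204.015 mg/L·h
F = (AUC_ev/D_ev)/(AUC_iv/D_iv) = (204.015/20)/(252/10) = 10.20075/25.2 = 0.4048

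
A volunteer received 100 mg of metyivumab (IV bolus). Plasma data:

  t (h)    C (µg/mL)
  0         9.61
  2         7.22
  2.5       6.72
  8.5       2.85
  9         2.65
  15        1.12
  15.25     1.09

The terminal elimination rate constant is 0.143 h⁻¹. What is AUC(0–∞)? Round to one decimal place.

AUC = 69.6 µg/mL·h

Trapezoidal AUC_0→15.25:
  [0→2]: (9.61+7.22)/2 × 2 = 16.83
  [2→2.5]: (7.22+6.72)/2 × 0.5 = 3.485
  [2.5→8.5]: (6.72+2.85)/2 × 6 = 28.71
  [8.5→9]: (2.85+2.65)/2 × 0.5 = 1.375
  [9→15]: (2.65+1.12)/2 × 6 = 11.31
  [15→15.25]: (1.12+1.09)/2 × 0.25 = 0.27625
  Sum = 61.98625 µg/mL·h
Extrapolated tail: C_last / k_e = 1.09 / 0.143 = 7.622
AUC_0→∞ = 61.98625 + 7.622 = 69.60825 µg/mL·h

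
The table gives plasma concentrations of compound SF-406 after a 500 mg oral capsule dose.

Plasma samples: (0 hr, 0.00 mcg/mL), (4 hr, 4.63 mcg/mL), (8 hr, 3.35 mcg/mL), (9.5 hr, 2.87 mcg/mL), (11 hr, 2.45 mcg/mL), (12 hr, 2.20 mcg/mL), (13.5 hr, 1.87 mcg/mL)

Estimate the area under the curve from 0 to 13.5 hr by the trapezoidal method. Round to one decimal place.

AUC = 39.3 mcg/mL·hr

Trapezoidal AUC_0→13.5:
  [0→4]: (0.00+4.63)/2 × 4 = 9.26
  [4→8]: (4.63+3.35)/2 × 4 = 15.96
  [8→9.5]: (3.35+2.87)/2 × 1.5 = 4.665
  [9.5→11]: (2.87+2.45)/2 × 1.5 = 3.99
  [11→12]: (2.45+2.20)/2 × 1 = 2.325
  [12→13.5]: (2.20+1.87)/2 × 1.5 = 3.0525
  Sum = 39.2525 mcg/mL·hr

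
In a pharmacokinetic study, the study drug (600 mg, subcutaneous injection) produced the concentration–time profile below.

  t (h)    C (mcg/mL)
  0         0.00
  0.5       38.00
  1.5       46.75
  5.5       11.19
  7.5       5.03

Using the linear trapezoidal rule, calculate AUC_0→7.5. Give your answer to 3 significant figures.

Trapezoidal AUC_0→7.5:
  [0→0.5]: (0.00+38.00)/2 × 0.5 = 9.5
  [0.5→1.5]: (38.00+46.75)/2 × 1 = 42.375
  [1.5→5.5]: (46.75+11.19)/2 × 4 = 115.88
  [5.5→7.5]: (11.19+5.03)/2 × 2 = 16.22
  Sum = 183.975 mcg/mL·h

AUC = 184 mcg/mL·h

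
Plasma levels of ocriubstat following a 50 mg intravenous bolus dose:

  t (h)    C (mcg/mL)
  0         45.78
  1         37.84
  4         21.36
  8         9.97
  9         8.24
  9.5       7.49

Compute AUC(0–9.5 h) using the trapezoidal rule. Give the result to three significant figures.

Trapezoidal AUC_0→9.5:
  [0→1]: (45.78+37.84)/2 × 1 = 41.81
  [1→4]: (37.84+21.36)/2 × 3 = 88.8
  [4→8]: (21.36+9.97)/2 × 4 = 62.66
  [8→9]: (9.97+8.24)/2 × 1 = 9.105
  [9→9.5]: (8.24+7.49)/2 × 0.5 = 3.9325
  Sum = 206.3075 mcg/mL·h

AUC = 206 mcg/mL·h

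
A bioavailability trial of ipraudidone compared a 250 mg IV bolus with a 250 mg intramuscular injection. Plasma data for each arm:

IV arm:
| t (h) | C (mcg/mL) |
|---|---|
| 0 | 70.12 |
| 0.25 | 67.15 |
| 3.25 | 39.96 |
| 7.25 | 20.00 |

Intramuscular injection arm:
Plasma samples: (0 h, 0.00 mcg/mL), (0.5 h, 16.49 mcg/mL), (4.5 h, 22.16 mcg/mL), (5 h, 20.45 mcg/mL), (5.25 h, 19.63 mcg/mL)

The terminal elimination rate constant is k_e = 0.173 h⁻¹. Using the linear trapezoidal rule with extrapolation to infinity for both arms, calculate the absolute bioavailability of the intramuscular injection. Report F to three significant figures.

F = 0.509

Trapezoidal AUC_0→7.25 (IV):
  [0→0.25]: (70.12+67.15)/2 × 0.25 = 17.15875
  [0.25→3.25]: (67.15+39.96)/2 × 3 = 160.665
  [3.25→7.25]: (39.96+20.00)/2 × 4 = 119.92
  Sum = 297.74375 mcg/mL·h
IV tail: 20.00/0.173 = 115.607; AUC_iv,0→∞ = 297.74375 + 115.607 = 413.35075 mcg/mL·h
Trapezoidal AUC_0→5.25 (intramuscular injection):
  [0→0.5]: (0.00+16.49)/2 × 0.5 = 4.1225
  [0.5→4.5]: (16.49+22.16)/2 × 4 = 77.3
  [4.5→5]: (22.16+20.45)/2 × 0.5 = 10.6525
  [5→5.25]: (20.45+19.63)/2 × 0.25 = 5.01
  Sum = 97.085 mcg/mL·h
intramuscular injection tail: 19.63/0.173 = 113.468; AUC_ev,0→∞ = 97.085 + 113.468 = 210.553 mcg/mL·h
F = (AUC_ev/D_ev)/(AUC_iv/D_iv) = (210.553/250)/(413.35075/250) = 0.842212/1.653403 = 0.5094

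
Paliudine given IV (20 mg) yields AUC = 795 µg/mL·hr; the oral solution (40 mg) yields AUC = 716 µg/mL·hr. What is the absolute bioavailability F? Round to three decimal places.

F = (AUC_ev / D_ev) / (AUC_iv / D_iv)
  = (716/40) / (795/20)
  = 17.9 / 39.75 = 0.4503

F = 0.450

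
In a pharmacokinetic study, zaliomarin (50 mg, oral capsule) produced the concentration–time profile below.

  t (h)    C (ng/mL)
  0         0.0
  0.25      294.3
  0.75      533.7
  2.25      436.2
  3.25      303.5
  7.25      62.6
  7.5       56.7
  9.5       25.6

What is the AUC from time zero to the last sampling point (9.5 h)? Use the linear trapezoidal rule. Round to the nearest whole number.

AUC = 2170 ng/mL·h

Trapezoidal AUC_0→9.5:
  [0→0.25]: (0.0+294.3)/2 × 0.25 = 36.7875
  [0.25→0.75]: (294.3+533.7)/2 × 0.5 = 207.0
  [0.75→2.25]: (533.7+436.2)/2 × 1.5 = 727.425
  [2.25→3.25]: (436.2+303.5)/2 × 1 = 369.85
  [3.25→7.25]: (303.5+62.6)/2 × 4 = 732.2
  [7.25→7.5]: (62.6+56.7)/2 × 0.25 = 14.9125
  [7.5→9.5]: (56.7+25.6)/2 × 2 = 82.3
  Sum = 2170.475 ng/mL·h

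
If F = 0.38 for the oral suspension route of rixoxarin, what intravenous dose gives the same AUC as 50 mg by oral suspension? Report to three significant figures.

Systemic exposure from an extravascular dose = F × D_ev, so the equivalent IV dose is F × D_ev.
D_iv = F × D_ev = 0.38 × 50 = 19 mg

D_iv = 19.0 mg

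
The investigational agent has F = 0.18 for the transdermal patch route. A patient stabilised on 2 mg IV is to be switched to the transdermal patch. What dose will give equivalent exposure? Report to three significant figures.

For equal systemic exposure: F × D_ev = D_iv
D_ev = D_iv / F = 2 / 0.18 = 11.1111 mg

D_transdermal = 11.1 mg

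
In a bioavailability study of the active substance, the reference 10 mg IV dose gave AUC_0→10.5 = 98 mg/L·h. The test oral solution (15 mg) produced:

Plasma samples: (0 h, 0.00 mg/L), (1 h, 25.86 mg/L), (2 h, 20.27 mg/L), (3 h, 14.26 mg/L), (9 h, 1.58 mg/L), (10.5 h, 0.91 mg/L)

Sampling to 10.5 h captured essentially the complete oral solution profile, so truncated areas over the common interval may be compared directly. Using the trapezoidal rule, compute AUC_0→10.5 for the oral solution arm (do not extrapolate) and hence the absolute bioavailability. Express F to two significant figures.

Trapezoidal AUC_0→10.5 (oral solution):
  [0→1]: (0.00+25.86)/2 × 1 = 12.93
  [1→2]: (25.86+20.27)/2 × 1 = 23.065
  [2→3]: (20.27+14.26)/2 × 1 = 17.265
  [3→9]: (14.26+1.58)/2 × 6 = 47.52
  [9→10.5]: (1.58+0.91)/2 × 1.5 = 1.8675
  Sum = 102.6475 mg/L·h
F = (AUC_ev/D_ev)/(AUC_iv/D_iv) = (102.6475/15)/(98/10) = 6.84317/9.8 = 0.6983

F = 0.70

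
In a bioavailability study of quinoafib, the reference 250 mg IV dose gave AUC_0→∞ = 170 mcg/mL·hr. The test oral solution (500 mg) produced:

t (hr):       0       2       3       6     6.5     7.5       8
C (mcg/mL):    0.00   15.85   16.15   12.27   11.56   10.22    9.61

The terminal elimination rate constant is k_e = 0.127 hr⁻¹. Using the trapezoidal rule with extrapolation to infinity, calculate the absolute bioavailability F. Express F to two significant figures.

Trapezoidal AUC_0→8 (oral solution):
  [0→2]: (0.00+15.85)/2 × 2 = 15.85
  [2→3]: (15.85+16.15)/2 × 1 = 16.0
  [3→6]: (16.15+12.27)/2 × 3 = 42.63
  [6→6.5]: (12.27+11.56)/2 × 0.5 = 5.9575
  [6.5→7.5]: (11.56+10.22)/2 × 1 = 10.89
  [7.5→8]: (10.22+9.61)/2 × 0.5 = 4.9575
  Sum = 96.285 mcg/mL·hr
Tail: C_last/k_e = 9.61/0.127 = 75.669
AUC_0→∞ (oral solution) = 96.285 + 75.669 = 171.954 mcg/mL·hr
F = (AUC_ev/D_ev)/(AUC_iv/D_iv) = (171.954/500)/(170/250) = 0.343908/0.68 = 0.5057

F = 0.51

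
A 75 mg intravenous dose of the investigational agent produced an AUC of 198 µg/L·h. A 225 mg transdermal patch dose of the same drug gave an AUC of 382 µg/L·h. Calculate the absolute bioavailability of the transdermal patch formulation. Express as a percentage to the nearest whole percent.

F = 64%

F = (AUC_ev / D_ev) / (AUC_iv / D_iv)
  = (382/225) / (198/75)
  = 1.69778 / 2.64 = 0.6431
  = 64.31%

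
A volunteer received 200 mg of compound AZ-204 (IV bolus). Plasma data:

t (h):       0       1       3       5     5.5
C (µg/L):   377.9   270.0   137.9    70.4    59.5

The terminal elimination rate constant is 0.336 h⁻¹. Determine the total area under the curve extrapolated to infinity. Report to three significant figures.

Trapezoidal AUC_0→5.5:
  [0→1]: (377.9+270.0)/2 × 1 = 323.95
  [1→3]: (270.0+137.9)/2 × 2 = 407.9
  [3→5]: (137.9+70.4)/2 × 2 = 208.3
  [5→5.5]: (70.4+59.5)/2 × 0.5 = 32.475
  Sum = 972.625 µg/L·h
Extrapolated tail: C_last / k_e = 59.5 / 0.336 = 177.083
AUC_0→∞ = 972.625 + 177.083 = 1149.708 µg/L·h

AUC = 1150 µg/L·h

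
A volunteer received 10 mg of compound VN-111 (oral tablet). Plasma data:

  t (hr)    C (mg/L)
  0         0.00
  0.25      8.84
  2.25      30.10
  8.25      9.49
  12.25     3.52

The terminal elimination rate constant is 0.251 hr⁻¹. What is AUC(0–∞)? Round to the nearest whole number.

AUC = 199 mg/L·hr

Trapezoidal AUC_0→12.25:
  [0→0.25]: (0.00+8.84)/2 × 0.25 = 1.105
  [0.25→2.25]: (8.84+30.10)/2 × 2 = 38.94
  [2.25→8.25]: (30.10+9.49)/2 × 6 = 118.77
  [8.25→12.25]: (9.49+3.52)/2 × 4 = 26.02
  Sum = 184.835 mg/L·hr
Extrapolated tail: C_last / k_e = 3.52 / 0.251 = 14.024
AUC_0→∞ = 184.835 + 14.024 = 198.859 mg/L·hr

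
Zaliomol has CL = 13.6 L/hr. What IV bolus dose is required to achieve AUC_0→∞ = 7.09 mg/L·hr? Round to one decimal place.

Dose = 96.4 mg

Dose_iv = CL × AUC_0→∞
     = 13.6 × 7.09 = 96.424 mg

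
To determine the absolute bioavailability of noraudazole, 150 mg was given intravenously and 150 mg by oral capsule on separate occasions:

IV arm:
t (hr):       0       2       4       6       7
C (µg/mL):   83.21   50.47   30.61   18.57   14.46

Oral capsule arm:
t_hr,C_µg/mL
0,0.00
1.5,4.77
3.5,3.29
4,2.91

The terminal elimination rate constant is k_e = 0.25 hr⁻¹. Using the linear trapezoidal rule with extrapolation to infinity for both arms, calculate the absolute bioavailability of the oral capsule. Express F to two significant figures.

Trapezoidal AUC_0→7 (IV):
  [0→2]: (83.21+50.47)/2 × 2 = 133.68
  [2→4]: (50.47+30.61)/2 × 2 = 81.08
  [4→6]: (30.61+18.57)/2 × 2 = 49.18
  [6→7]: (18.57+14.46)/2 × 1 = 16.515
  Sum = 280.455 µg/mL·hr
IV tail: 14.46/0.25 = 57.840; AUC_iv,0→∞ = 280.455 + 57.840 = 338.295 µg/mL·hr
Trapezoidal AUC_0→4 (oral capsule):
  [0→1.5]: (0.00+4.77)/2 × 1.5 = 3.5775
  [1.5→3.5]: (4.77+3.29)/2 × 2 = 8.06
  [3.5→4]: (3.29+2.91)/2 × 0.5 = 1.55
  Sum = 13.1875 µg/mL·hr
oral capsule tail: 2.91/0.25 = 11.640; AUC_ev,0→∞ = 13.1875 + 11.640 = 24.8275 µg/mL·hr
F = (AUC_ev/D_ev)/(AUC_iv/D_iv) = (24.8275/150)/(338.295/150) = 0.165517/2.2553 = 0.0734

F = 0.073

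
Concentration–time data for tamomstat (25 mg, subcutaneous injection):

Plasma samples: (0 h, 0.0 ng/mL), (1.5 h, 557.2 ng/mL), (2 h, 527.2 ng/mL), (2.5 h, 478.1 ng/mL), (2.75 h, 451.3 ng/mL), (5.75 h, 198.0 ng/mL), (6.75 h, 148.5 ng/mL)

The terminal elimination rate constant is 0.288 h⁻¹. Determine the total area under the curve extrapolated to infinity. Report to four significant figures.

Trapezoidal AUC_0→6.75:
  [0→1.5]: (0.0+557.2)/2 × 1.5 = 417.9
  [1.5→2]: (557.2+527.2)/2 × 0.5 = 271.1
  [2→2.5]: (527.2+478.1)/2 × 0.5 = 251.325
  [2.5→2.75]: (478.1+451.3)/2 × 0.25 = 116.175
  [2.75→5.75]: (451.3+198.0)/2 × 3 = 973.95
  [5.75→6.75]: (198.0+148.5)/2 × 1 = 173.25
  Sum = 2203.7 ng/mL·h
Extrapolated tail: C_last / k_e = 148.5 / 0.288 = 515.625
AUC_0→∞ = 2203.7 + 515.625 = 2719.325 ng/mL·h

AUC = 2719 ng/mL·h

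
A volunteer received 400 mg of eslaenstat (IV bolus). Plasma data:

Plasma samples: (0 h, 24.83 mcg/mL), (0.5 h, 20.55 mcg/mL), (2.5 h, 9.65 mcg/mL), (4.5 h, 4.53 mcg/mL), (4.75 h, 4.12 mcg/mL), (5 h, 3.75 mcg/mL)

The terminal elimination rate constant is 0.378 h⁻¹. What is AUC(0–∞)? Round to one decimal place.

AUC = 67.7 mcg/mL·h

Trapezoidal AUC_0→5:
  [0→0.5]: (24.83+20.55)/2 × 0.5 = 11.345
  [0.5→2.5]: (20.55+9.65)/2 × 2 = 30.2
  [2.5→4.5]: (9.65+4.53)/2 × 2 = 14.18
  [4.5→4.75]: (4.53+4.12)/2 × 0.25 = 1.08125
  [4.75→5]: (4.12+3.75)/2 × 0.25 = 0.98375
  Sum = 57.79 mcg/mL·h
Extrapolated tail: C_last / k_e = 3.75 / 0.378 = 9.921
AUC_0→∞ = 57.79 + 9.921 = 67.711 mcg/mL·h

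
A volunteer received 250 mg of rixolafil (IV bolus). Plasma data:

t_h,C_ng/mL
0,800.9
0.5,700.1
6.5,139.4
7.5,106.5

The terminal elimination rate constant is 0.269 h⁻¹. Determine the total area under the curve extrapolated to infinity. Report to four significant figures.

Trapezoidal AUC_0→7.5:
  [0→0.5]: (800.9+700.1)/2 × 0.5 = 375.25
  [0.5→6.5]: (700.1+139.4)/2 × 6 = 2518.5
  [6.5→7.5]: (139.4+106.5)/2 × 1 = 122.95
  Sum = 3016.7 ng/mL·h
Extrapolated tail: C_last / k_e = 106.5 / 0.269 = 395.911
AUC_0→∞ = 3016.7 + 395.911 = 3412.611 ng/mL·h

AUC = 3413 ng/mL·h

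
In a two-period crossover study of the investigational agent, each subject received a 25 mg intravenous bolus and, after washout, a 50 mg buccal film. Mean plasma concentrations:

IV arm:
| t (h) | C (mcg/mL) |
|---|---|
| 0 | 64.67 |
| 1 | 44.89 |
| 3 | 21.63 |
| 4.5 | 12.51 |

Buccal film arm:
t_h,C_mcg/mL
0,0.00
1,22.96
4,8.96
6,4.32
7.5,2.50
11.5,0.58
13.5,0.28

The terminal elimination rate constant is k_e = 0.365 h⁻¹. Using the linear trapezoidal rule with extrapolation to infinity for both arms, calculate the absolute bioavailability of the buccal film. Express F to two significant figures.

Trapezoidal AUC_0→4.5 (IV):
  [0→1]: (64.67+44.89)/2 × 1 = 54.78
  [1→3]: (44.89+21.63)/2 × 2 = 66.52
  [3→4.5]: (21.63+12.51)/2 × 1.5 = 25.605
  Sum = 146.905 mcg/mL·h
IV tail: 12.51/0.365 = 34.274; AUC_iv,0→∞ = 146.905 + 34.274 = 181.179 mcg/mL·h
Trapezoidal AUC_0→13.5 (buccal film):
  [0→1]: (0.00+22.96)/2 × 1 = 11.48
  [1→4]: (22.96+8.96)/2 × 3 = 47.88
  [4→6]: (8.96+4.32)/2 × 2 = 13.28
  [6→7.5]: (4.32+2.50)/2 × 1.5 = 5.115
  [7.5→11.5]: (2.50+0.58)/2 × 4 = 6.16
  [11.5→13.5]: (0.58+0.28)/2 × 2 = 0.86
  Sum = 84.775 mcg/mL·h
buccal film tail: 0.28/0.365 = 0.767; AUC_ev,0→∞ = 84.775 + 0.767 = 85.542 mcg/mL·h
F = (AUC_ev/D_ev)/(AUC_iv/D_iv) = (85.542/50)/(181.179/25) = 1.71084/7.24716 = 0.2361

F = 0.24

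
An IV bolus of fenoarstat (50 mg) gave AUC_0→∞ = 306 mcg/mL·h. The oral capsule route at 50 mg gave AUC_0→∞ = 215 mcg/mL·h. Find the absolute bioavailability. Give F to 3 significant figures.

F = 0.703

F = (AUC_ev / D_ev) / (AUC_iv / D_iv)
  = (215/50) / (306/50)
  = 4.3 / 6.12 = 0.7026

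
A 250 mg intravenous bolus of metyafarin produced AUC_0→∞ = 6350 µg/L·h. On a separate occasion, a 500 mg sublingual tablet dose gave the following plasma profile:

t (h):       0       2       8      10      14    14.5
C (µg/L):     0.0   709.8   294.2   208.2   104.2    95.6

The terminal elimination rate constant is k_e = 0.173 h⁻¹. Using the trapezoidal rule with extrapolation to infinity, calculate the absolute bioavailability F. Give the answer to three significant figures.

F = 0.429

Trapezoidal AUC_0→14.5 (sublingual tablet):
  [0→2]: (0.0+709.8)/2 × 2 = 709.8
  [2→8]: (709.8+294.2)/2 × 6 = 3012.0
  [8→10]: (294.2+208.2)/2 × 2 = 502.4
  [10→14]: (208.2+104.2)/2 × 4 = 624.8
  [14→14.5]: (104.2+95.6)/2 × 0.5 = 49.95
  Sum = 4898.95 µg/L·h
Tail: C_last/k_e = 95.6/0.173 = 552.601
AUC_0→∞ (sublingual tablet) = 4898.95 + 552.601 = 5451.551 µg/L·h
F = (AUC_ev/D_ev)/(AUC_iv/D_iv) = (5451.551/500)/(6350/250) = 10.903102/25.4 = 0.4293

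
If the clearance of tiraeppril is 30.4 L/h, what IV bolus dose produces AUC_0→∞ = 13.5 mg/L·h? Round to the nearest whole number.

Dose_iv = CL × AUC_0→∞
     = 30.4 × 13.5 = 410.4 mg

Dose = 410 mg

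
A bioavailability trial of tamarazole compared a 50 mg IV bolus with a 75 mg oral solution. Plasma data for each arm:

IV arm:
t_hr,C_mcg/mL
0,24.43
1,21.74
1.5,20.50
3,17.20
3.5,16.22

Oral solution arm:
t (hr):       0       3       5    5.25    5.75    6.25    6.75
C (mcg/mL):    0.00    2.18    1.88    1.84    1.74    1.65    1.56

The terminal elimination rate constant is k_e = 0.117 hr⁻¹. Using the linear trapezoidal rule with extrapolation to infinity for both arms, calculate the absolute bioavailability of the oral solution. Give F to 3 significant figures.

F = 0.0755

Trapezoidal AUC_0→3.5 (IV):
  [0→1]: (24.43+21.74)/2 × 1 = 23.085
  [1→1.5]: (21.74+20.50)/2 × 0.5 = 10.56
  [1.5→3]: (20.50+17.20)/2 × 1.5 = 28.275
  [3→3.5]: (17.20+16.22)/2 × 0.5 = 8.355
  Sum = 70.275 mcg/mL·hr
IV tail: 16.22/0.117 = 138.632; AUC_iv,0→∞ = 70.275 + 138.632 = 208.907 mcg/mL·hr
Trapezoidal AUC_0→6.75 (oral solution):
  [0→3]: (0.00+2.18)/2 × 3 = 3.27
  [3→5]: (2.18+1.88)/2 × 2 = 4.06
  [5→5.25]: (1.88+1.84)/2 × 0.25 = 0.465
  [5.25→5.75]: (1.84+1.74)/2 × 0.5 = 0.895
  [5.75→6.25]: (1.74+1.65)/2 × 0.5 = 0.8475
  [6.25→6.75]: (1.65+1.56)/2 × 0.5 = 0.8025
  Sum = 10.34 mcg/mL·hr
oral solution tail: 1.56/0.117 = 13.333; AUC_ev,0→∞ = 10.34 + 13.333 = 23.673 mcg/mL·hr
F = (AUC_ev/D_ev)/(AUC_iv/D_iv) = (23.673/75)/(208.907/50) = 0.31564/4.17814 = 0.0755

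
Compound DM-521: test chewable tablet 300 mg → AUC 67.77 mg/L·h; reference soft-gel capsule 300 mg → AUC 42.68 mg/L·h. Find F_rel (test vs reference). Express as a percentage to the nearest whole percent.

F_rel = (AUC_test/D_test) / (AUC_ref/D_ref)
      = (67.77/300) / (42.68/300)
      = 0.2259 / 0.142267 = 1.5879 = 158.79%

F_rel = 159%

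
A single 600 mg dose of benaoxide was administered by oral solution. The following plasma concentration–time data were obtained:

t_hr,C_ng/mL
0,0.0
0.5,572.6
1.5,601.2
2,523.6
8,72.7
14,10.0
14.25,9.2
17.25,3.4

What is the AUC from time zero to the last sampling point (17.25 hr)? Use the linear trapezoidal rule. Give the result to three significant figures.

Trapezoidal AUC_0→17.25:
  [0→0.5]: (0.0+572.6)/2 × 0.5 = 143.15
  [0.5→1.5]: (572.6+601.2)/2 × 1 = 586.9
  [1.5→2]: (601.2+523.6)/2 × 0.5 = 281.2
  [2→8]: (523.6+72.7)/2 × 6 = 1788.9
  [8→14]: (72.7+10.0)/2 × 6 = 248.1
  [14→14.25]: (10.0+9.2)/2 × 0.25 = 2.4
  [14.25→17.25]: (9.2+3.4)/2 × 3 = 18.9
  Sum = 3069.55 ng/mL·hr

AUC = 3070 ng/mL·hr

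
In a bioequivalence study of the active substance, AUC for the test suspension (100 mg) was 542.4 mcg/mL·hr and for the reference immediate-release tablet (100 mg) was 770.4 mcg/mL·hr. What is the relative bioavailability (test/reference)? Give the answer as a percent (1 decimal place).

F_rel = 70.4%

F_rel = (AUC_test/D_test) / (AUC_ref/D_ref)
      = (542.4/100) / (770.4/100)
      = 5.424 / 7.704 = 0.7040 = 70.40%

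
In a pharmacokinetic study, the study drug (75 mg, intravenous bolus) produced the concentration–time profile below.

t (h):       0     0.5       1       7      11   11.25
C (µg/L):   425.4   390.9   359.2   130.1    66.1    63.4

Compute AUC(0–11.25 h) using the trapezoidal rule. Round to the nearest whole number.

Trapezoidal AUC_0→11.25:
  [0→0.5]: (425.4+390.9)/2 × 0.5 = 204.075
  [0.5→1]: (390.9+359.2)/2 × 0.5 = 187.525
  [1→7]: (359.2+130.1)/2 × 6 = 1467.9
  [7→11]: (130.1+66.1)/2 × 4 = 392.4
  [11→11.25]: (66.1+63.4)/2 × 0.25 = 16.1875
  Sum = 2268.0875 µg/L·h

AUC = 2268 µg/L·h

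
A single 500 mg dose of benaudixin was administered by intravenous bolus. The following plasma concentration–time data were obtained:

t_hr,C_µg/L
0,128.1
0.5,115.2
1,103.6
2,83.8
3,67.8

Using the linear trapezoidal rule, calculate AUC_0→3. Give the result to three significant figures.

AUC = 285 µg/L·hr

Trapezoidal AUC_0→3:
  [0→0.5]: (128.1+115.2)/2 × 0.5 = 60.825
  [0.5→1]: (115.2+103.6)/2 × 0.5 = 54.7
  [1→2]: (103.6+83.8)/2 × 1 = 93.7
  [2→3]: (83.8+67.8)/2 × 1 = 75.8
  Sum = 285.025 µg/L·hr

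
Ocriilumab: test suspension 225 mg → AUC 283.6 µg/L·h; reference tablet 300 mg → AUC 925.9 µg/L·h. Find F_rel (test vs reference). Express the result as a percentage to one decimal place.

F_rel = 40.8%

F_rel = (AUC_test/D_test) / (AUC_ref/D_ref)
      = (283.6/225) / (925.9/300)
      = 1.26044 / 3.08633 = 0.4084 = 40.84%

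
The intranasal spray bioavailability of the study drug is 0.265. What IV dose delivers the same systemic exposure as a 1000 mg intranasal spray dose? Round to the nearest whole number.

D_iv = 265 mg

Systemic exposure from an extravascular dose = F × D_ev, so the equivalent IV dose is F × D_ev.
D_iv = F × D_ev = 0.265 × 1000 = 265 mg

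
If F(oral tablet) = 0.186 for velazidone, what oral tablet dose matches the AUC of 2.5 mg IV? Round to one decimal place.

D_oral = 13.4 mg

For equal systemic exposure: F × D_ev = D_iv
D_ev = D_iv / F = 2.5 / 0.186 = 13.4409 mg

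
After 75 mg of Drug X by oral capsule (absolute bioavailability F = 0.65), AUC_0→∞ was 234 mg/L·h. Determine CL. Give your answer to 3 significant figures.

CL = 0.208 L/h

CL = F × Dose / AUC_0→∞
   = 0.65 × 75 / 234 = 0.208333 L/h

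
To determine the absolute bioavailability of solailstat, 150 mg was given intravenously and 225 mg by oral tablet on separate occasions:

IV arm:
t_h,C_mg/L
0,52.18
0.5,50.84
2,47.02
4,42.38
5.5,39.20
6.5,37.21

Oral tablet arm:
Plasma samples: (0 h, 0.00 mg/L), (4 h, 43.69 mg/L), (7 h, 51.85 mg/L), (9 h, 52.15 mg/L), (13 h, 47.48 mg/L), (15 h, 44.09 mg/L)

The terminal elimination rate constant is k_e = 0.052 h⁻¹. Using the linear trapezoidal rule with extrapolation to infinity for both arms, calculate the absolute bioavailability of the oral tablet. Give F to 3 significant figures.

F = 0.979

Trapezoidal AUC_0→6.5 (IV):
  [0→0.5]: (52.18+50.84)/2 × 0.5 = 25.755
  [0.5→2]: (50.84+47.02)/2 × 1.5 = 73.395
  [2→4]: (47.02+42.38)/2 × 2 = 89.4
  [4→5.5]: (42.38+39.20)/2 × 1.5 = 61.185
  [5.5→6.5]: (39.20+37.21)/2 × 1 = 38.205
  Sum = 287.94 mg/L·h
IV tail: 37.21/0.052 = 715.577; AUC_iv,0→∞ = 287.94 + 715.577 = 1003.517 mg/L·h
Trapezoidal AUC_0→15 (oral tablet):
  [0→4]: (0.00+43.69)/2 × 4 = 87.38
  [4→7]: (43.69+51.85)/2 × 3 = 143.31
  [7→9]: (51.85+52.15)/2 × 2 = 104.0
  [9→13]: (52.15+47.48)/2 × 4 = 199.26
  [13→15]: (47.48+44.09)/2 × 2 = 91.57
  Sum = 625.52 mg/L·h
oral tablet tail: 44.09/0.052 = 847.885; AUC_ev,0→∞ = 625.52 + 847.885 = 1473.405 mg/L·h
F = (AUC_ev/D_ev)/(AUC_iv/D_iv) = (1473.405/225)/(1003.517/150) = 6.54847/6.69011 = 0.9788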